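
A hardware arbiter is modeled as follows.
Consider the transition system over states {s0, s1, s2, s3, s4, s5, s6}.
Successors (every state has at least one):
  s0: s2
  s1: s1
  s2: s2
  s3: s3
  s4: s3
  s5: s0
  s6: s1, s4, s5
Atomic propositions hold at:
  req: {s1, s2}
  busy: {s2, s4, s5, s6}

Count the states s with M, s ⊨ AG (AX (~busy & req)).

1

Sat(~busy) = {s0, s1, s3}
Sat(~busy & req) = {s1}
Sat(AX (~busy & req)) = {s : every successor in {s1}} = {s1}
AG (AX (~busy & req)): greatest fixpoint, start Z0 = {s1}, keep only states in Sat with every successor in Z. Already a fixed point.
Sat(AG (AX (~busy & req))) = {s1}
|Sat(AG (AX (~busy & req)))| = |{s1}| = 1.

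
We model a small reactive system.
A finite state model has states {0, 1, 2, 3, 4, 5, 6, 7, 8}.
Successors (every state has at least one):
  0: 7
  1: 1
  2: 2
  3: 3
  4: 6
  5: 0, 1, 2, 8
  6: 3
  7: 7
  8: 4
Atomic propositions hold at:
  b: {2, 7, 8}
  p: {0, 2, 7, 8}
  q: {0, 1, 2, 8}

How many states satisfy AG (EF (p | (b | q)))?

4

Sat(b | q) = {0, 1, 2, 7, 8}
Sat(p | (b | q)) = {0, 1, 2, 7, 8}
EF (p | (b | q)): least fixpoint, start Z0 = {0, 1, 2, 7, 8}, add states with some successor in Z. Z1 = {0, 1, 2, 5, 7, 8}; fixed.
Sat(EF (p | (b | q))) = {0, 1, 2, 5, 7, 8}
AG (EF (p | (b | q))): greatest fixpoint, start Z0 = {0, 1, 2, 5, 7, 8}, keep only states in Sat with every successor in Z. Z1 = {0, 1, 2, 5, 7}; Z2 = {0, 1, 2, 7}; fixed.
Sat(AG (EF (p | (b | q)))) = {0, 1, 2, 7}
|Sat(AG (EF (p | (b | q))))| = |{0, 1, 2, 7}| = 4.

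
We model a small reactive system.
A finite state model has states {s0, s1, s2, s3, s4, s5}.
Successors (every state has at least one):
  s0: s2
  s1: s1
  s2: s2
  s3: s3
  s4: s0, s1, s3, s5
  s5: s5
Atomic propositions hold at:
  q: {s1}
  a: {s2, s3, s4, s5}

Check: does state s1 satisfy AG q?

Yes

AG q: greatest fixpoint, start Z0 = {s1}, keep only states in Sat with every successor in Z. Already a fixed point.
Sat(AG q) = {s1}
s1 ∈ Sat(AG q) = {s1}, so the formula holds at s1.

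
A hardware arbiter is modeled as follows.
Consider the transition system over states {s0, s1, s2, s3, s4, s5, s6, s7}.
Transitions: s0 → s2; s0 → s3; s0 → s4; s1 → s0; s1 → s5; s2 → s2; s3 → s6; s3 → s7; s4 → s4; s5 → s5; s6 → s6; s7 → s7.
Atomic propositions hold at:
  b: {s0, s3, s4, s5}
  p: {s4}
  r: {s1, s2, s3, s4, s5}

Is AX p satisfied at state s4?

Yes

Sat(AX p) = {s : every successor in {s4}} = {s4}
s4 ∈ Sat(AX p) = {s4}, so the formula holds at s4.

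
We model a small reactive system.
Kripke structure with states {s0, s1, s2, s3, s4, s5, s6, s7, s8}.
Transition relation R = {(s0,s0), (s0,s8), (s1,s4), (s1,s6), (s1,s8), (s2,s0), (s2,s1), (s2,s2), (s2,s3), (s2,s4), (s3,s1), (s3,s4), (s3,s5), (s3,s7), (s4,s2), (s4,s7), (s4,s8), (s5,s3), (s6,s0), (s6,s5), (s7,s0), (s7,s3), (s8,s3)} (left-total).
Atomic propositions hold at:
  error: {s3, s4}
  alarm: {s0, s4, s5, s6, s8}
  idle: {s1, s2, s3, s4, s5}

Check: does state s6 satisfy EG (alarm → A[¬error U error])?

Sat(¬error) = {s0, s1, s2, s5, s6, s7, s8}
A[¬error U error]: least fixpoint, start Z0 = Sat(error) = {s3, s4}, add states in Sat(¬error) with every successor in Z. Z1 = {s3, s4, s5, s8}; fixed.
Sat(A[¬error U error]) = {s3, s4, s5, s8}
Sat(alarm → A[¬error U error]) = {s1, s2, s3, s4, s5, s7, s8}
EG (alarm → A[¬error U error]): greatest fixpoint, start Z0 = {s1, s2, s3, s4, s5, s7, s8}, keep only states in Sat with some successor in Z. Already a fixed point.
Sat(EG (alarm → A[¬error U error])) = {s1, s2, s3, s4, s5, s7, s8}
s6 ∉ Sat(EG (alarm → A[¬error U error])) = {s1, s2, s3, s4, s5, s7, s8}, so the formula does not hold at s6.

No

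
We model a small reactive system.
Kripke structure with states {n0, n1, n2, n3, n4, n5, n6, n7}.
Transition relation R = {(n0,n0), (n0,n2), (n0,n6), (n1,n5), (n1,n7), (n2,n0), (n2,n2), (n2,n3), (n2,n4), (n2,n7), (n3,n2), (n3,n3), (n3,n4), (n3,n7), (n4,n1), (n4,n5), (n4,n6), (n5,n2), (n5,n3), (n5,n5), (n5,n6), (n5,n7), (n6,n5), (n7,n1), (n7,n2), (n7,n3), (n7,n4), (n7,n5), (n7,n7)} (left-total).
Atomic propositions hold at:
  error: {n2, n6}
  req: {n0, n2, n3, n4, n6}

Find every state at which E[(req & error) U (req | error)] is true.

{n0, n2, n3, n4, n6}

Sat(req & error) = {n2, n6}
Sat(req | error) = {n0, n2, n3, n4, n6}
E[(req & error) U (req | error)]: least fixpoint, start Z0 = Sat((req | error)) = {n0, n2, n3, n4, n6}, add states in Sat(req & error) with some successor in Z. Already a fixed point.
Sat(E[(req & error) U (req | error)]) = {n0, n2, n3, n4, n6}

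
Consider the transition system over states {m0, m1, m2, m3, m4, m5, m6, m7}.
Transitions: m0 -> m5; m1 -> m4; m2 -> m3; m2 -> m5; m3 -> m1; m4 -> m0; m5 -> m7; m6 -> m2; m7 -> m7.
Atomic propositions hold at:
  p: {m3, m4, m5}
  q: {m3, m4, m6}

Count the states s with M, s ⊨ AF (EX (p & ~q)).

6

Sat(~q) = {m0, m1, m2, m5, m7}
Sat(p & ~q) = {m5}
Sat(EX (p & ~q)) = {s : some successor in {m5}} = {m0, m2}
AF (EX (p & ~q)): least fixpoint, start Z0 = {m0, m2}, add states with every successor in Z. Z1 = {m0, m2, m4, m6}; Z2 = {m0, m1, m2, m4, m6}; Z3 = {m0, m1, m2, m3, m4, m6}; fixed.
Sat(AF (EX (p & ~q))) = {m0, m1, m2, m3, m4, m6}
|Sat(AF (EX (p & ~q)))| = |{m0, m1, m2, m3, m4, m6}| = 6.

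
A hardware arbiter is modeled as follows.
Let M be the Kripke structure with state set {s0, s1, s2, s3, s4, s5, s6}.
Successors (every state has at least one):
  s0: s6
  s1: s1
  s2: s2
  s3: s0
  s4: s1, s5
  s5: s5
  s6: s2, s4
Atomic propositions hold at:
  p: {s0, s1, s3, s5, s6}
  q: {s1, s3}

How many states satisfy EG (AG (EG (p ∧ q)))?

Sat(p ∧ q) = {s1, s3}
EG (p ∧ q): greatest fixpoint, start Z0 = {s1, s3}, keep only states in Sat with some successor in Z. Z1 = {s1}; fixed.
Sat(EG (p ∧ q)) = {s1}
AG (EG (p ∧ q)): greatest fixpoint, start Z0 = {s1}, keep only states in Sat with every successor in Z. Already a fixed point.
Sat(AG (EG (p ∧ q))) = {s1}
EG (AG (EG (p ∧ q))): greatest fixpoint, start Z0 = {s1}, keep only states in Sat with some successor in Z. Already a fixed point.
Sat(EG (AG (EG (p ∧ q)))) = {s1}
|Sat(EG (AG (EG (p ∧ q))))| = |{s1}| = 1.

1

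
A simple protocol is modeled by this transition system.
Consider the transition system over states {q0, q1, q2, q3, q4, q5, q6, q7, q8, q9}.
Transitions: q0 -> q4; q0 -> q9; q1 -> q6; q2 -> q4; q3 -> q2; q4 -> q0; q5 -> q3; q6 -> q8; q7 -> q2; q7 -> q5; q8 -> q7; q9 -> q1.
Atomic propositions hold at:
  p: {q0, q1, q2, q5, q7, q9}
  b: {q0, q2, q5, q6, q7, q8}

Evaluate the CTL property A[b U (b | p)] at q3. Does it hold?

No

Sat(b | p) = {q0, q1, q2, q5, q6, q7, q8, q9}
A[b U (b | p)]: least fixpoint, start Z0 = Sat((b | p)) = {q0, q1, q2, q5, q6, q7, q8, q9}, add states in Sat(b) with every successor in Z. Already a fixed point.
Sat(A[b U (b | p)]) = {q0, q1, q2, q5, q6, q7, q8, q9}
q3 ∉ Sat(A[b U (b | p)]) = {q0, q1, q2, q5, q6, q7, q8, q9}, so the formula does not hold at q3.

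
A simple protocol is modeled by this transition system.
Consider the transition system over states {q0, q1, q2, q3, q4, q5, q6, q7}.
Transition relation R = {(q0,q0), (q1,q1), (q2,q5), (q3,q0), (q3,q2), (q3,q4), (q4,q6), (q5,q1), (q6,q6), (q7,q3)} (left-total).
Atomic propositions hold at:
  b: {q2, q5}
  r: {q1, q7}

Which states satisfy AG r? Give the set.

{q1}

AG r: greatest fixpoint, start Z0 = {q1, q7}, keep only states in Sat with every successor in Z. Z1 = {q1}; fixed.
Sat(AG r) = {q1}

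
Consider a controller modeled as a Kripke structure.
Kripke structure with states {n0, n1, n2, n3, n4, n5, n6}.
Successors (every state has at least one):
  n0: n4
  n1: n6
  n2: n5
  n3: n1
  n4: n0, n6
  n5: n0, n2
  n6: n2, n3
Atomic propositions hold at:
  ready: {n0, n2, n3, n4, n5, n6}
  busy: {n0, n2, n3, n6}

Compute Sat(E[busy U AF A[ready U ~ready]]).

Sat(~ready) = {n1}
A[ready U ~ready]: least fixpoint, start Z0 = Sat(~ready) = {n1}, add states in Sat(ready) with every successor in Z. Z1 = {n1, n3}; fixed.
Sat(A[ready U ~ready]) = {n1, n3}
AF A[ready U ~ready]: least fixpoint, start Z0 = {n1, n3}, add states with every successor in Z. Already a fixed point.
Sat(AF A[ready U ~ready]) = {n1, n3}
E[busy U AF A[ready U ~ready]]: least fixpoint, start Z0 = Sat(AF A[ready U ~ready]) = {n1, n3}, add states in Sat(busy) with some successor in Z. Z1 = {n1, n3, n6}; fixed.
Sat(E[busy U AF A[ready U ~ready]]) = {n1, n3, n6}

{n1, n3, n6}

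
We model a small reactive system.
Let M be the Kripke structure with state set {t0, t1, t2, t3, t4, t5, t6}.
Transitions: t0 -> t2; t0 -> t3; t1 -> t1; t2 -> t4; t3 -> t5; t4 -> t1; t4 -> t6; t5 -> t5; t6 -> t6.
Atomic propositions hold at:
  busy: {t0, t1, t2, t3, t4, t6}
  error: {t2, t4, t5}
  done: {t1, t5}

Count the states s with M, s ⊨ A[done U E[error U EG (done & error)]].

Sat(done & error) = {t5}
EG (done & error): greatest fixpoint, start Z0 = {t5}, keep only states in Sat with some successor in Z. Already a fixed point.
Sat(EG (done & error)) = {t5}
E[error U EG (done & error)]: least fixpoint, start Z0 = Sat(EG (done & error)) = {t5}, add states in Sat(error) with some successor in Z. Already a fixed point.
Sat(E[error U EG (done & error)]) = {t5}
A[done U E[error U EG (done & error)]]: least fixpoint, start Z0 = Sat(E[error U EG (done & error)]) = {t5}, add states in Sat(done) with every successor in Z. Already a fixed point.
Sat(A[done U E[error U EG (done & error)]]) = {t5}
|Sat(A[done U E[error U EG (done & error)]])| = |{t5}| = 1.

1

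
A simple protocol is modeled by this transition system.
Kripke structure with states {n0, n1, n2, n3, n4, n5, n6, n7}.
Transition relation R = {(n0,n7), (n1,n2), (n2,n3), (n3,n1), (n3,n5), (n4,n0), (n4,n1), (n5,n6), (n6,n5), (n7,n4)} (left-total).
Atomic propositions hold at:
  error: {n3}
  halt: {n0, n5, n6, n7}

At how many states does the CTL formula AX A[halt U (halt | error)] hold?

4

Sat(halt | error) = {n0, n3, n5, n6, n7}
A[halt U (halt | error)]: least fixpoint, start Z0 = Sat((halt | error)) = {n0, n3, n5, n6, n7}, add states in Sat(halt) with every successor in Z. Already a fixed point.
Sat(A[halt U (halt | error)]) = {n0, n3, n5, n6, n7}
Sat(AX A[halt U (halt | error)]) = {s : every successor in {n0, n3, n5, n6, n7}} = {n0, n2, n5, n6}
|Sat(AX A[halt U (halt | error)])| = |{n0, n2, n5, n6}| = 4.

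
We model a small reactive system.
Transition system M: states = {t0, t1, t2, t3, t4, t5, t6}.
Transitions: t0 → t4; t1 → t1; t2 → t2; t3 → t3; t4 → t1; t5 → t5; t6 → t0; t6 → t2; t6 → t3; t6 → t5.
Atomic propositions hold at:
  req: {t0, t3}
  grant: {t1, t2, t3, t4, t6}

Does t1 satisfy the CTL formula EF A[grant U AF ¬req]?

Sat(¬req) = {t1, t2, t4, t5, t6}
AF ¬req: least fixpoint, start Z0 = {t1, t2, t4, t5, t6}, add states with every successor in Z. Z1 = {t0, t1, t2, t4, t5, t6}; fixed.
Sat(AF ¬req) = {t0, t1, t2, t4, t5, t6}
A[grant U AF ¬req]: least fixpoint, start Z0 = Sat(AF ¬req) = {t0, t1, t2, t4, t5, t6}, add states in Sat(grant) with every successor in Z. Already a fixed point.
Sat(A[grant U AF ¬req]) = {t0, t1, t2, t4, t5, t6}
EF A[grant U AF ¬req]: least fixpoint, start Z0 = {t0, t1, t2, t4, t5, t6}, add states with some successor in Z. Already a fixed point.
Sat(EF A[grant U AF ¬req]) = {t0, t1, t2, t4, t5, t6}
t1 ∈ Sat(EF A[grant U AF ¬req]) = {t0, t1, t2, t4, t5, t6}, so the formula holds at t1.

Yes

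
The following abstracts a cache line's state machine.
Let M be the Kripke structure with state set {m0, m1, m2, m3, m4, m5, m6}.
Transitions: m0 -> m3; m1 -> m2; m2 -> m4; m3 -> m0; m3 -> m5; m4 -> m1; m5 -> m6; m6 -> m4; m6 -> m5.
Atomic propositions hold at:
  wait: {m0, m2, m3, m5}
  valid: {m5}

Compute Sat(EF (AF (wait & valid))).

{m0, m3, m5, m6}

Sat(wait & valid) = {m5}
AF (wait & valid): least fixpoint, start Z0 = {m5}, add states with every successor in Z. Already a fixed point.
Sat(AF (wait & valid)) = {m5}
EF (AF (wait & valid)): least fixpoint, start Z0 = {m5}, add states with some successor in Z. Z1 = {m3, m5, m6}; Z2 = {m0, m3, m5, m6}; fixed.
Sat(EF (AF (wait & valid))) = {m0, m3, m5, m6}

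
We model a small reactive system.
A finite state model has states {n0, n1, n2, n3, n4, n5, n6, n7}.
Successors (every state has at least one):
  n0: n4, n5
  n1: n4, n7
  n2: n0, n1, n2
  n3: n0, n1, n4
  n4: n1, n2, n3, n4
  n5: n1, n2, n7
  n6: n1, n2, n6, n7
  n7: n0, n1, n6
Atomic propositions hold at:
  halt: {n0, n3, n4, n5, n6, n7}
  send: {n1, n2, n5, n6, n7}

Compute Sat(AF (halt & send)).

Sat(halt & send) = {n5, n6, n7}
AF (halt & send): least fixpoint, start Z0 = {n5, n6, n7}, add states with every successor in Z. Already a fixed point.
Sat(AF (halt & send)) = {n5, n6, n7}

{n5, n6, n7}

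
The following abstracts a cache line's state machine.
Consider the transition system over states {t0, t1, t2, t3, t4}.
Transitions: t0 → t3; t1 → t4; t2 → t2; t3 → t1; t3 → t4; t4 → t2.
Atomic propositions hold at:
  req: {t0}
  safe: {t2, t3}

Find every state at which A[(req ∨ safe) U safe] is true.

{t0, t2, t3}

Sat(req ∨ safe) = {t0, t2, t3}
A[(req ∨ safe) U safe]: least fixpoint, start Z0 = Sat(safe) = {t2, t3}, add states in Sat(req ∨ safe) with every successor in Z. Z1 = {t0, t2, t3}; fixed.
Sat(A[(req ∨ safe) U safe]) = {t0, t2, t3}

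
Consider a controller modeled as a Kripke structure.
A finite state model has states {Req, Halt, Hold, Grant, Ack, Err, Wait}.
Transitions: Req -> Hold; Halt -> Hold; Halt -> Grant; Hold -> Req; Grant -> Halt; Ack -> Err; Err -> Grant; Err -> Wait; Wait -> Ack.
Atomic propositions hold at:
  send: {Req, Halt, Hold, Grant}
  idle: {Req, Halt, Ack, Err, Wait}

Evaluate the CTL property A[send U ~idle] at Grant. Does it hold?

Sat(~idle) = {Hold, Grant}
A[send U ~idle]: least fixpoint, start Z0 = Sat(~idle) = {Hold, Grant}, add states in Sat(send) with every successor in Z. Z1 = {Req, Halt, Hold, Grant}; fixed.
Sat(A[send U ~idle]) = {Req, Halt, Hold, Grant}
Grant ∈ Sat(A[send U ~idle]) = {Req, Halt, Hold, Grant}, so the formula holds at Grant.

Yes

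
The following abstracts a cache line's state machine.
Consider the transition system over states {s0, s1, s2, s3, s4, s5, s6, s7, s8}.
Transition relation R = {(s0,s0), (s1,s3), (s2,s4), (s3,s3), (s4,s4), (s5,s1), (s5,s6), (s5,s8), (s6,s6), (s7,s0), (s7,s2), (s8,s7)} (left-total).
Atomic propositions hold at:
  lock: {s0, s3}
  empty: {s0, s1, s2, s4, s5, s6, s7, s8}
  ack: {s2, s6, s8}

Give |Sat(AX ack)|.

1

Sat(AX ack) = {s : every successor in {s2, s6, s8}} = {s6}
|Sat(AX ack)| = |{s6}| = 1.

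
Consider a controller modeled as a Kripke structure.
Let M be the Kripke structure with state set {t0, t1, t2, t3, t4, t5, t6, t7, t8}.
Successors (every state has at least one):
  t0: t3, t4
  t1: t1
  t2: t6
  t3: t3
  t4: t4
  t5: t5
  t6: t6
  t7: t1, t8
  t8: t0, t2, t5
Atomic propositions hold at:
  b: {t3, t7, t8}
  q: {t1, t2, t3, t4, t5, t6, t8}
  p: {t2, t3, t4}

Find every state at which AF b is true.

AF b: least fixpoint, start Z0 = {t3, t7, t8}, add states with every successor in Z. Already a fixed point.
Sat(AF b) = {t3, t7, t8}

{t3, t7, t8}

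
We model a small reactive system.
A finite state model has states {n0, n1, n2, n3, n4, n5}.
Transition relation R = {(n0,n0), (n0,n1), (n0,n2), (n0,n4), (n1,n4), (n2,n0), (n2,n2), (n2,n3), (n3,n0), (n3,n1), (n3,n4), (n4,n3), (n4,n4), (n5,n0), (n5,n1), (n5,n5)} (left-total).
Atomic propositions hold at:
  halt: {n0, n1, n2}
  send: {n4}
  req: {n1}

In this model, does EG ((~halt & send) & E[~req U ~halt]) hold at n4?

Sat(~halt) = {n3, n4, n5}
Sat(~halt & send) = {n4}
Sat(~req) = {n0, n2, n3, n4, n5}
E[~req U ~halt]: least fixpoint, start Z0 = Sat(~halt) = {n3, n4, n5}, add states in Sat(~req) with some successor in Z. Z1 = {n0, n2, n3, n4, n5}; fixed.
Sat(E[~req U ~halt]) = {n0, n2, n3, n4, n5}
Sat((~halt & send) & E[~req U ~halt]) = {n4}
EG ((~halt & send) & E[~req U ~halt]): greatest fixpoint, start Z0 = {n4}, keep only states in Sat with some successor in Z. Already a fixed point.
Sat(EG ((~halt & send) & E[~req U ~halt])) = {n4}
n4 ∈ Sat(EG ((~halt & send) & E[~req U ~halt])) = {n4}, so the formula holds at n4.

Yes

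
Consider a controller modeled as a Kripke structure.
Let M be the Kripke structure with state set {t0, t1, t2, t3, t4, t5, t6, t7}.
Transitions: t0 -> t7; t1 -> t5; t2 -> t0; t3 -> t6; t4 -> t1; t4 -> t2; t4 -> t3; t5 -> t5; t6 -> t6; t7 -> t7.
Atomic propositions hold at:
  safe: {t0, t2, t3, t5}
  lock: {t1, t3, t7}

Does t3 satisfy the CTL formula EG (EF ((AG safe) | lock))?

AG safe: greatest fixpoint, start Z0 = {t0, t2, t3, t5}, keep only states in Sat with every successor in Z. Z1 = {t2, t5}; Z2 = {t5}; fixed.
Sat(AG safe) = {t5}
Sat((AG safe) | lock) = {t1, t3, t5, t7}
EF ((AG safe) | lock): least fixpoint, start Z0 = {t1, t3, t5, t7}, add states with some successor in Z. Z1 = {t0, t1, t3, t4, t5, t7}; Z2 = {t0, t1, t2, t3, t4, t5, t7}; fixed.
Sat(EF ((AG safe) | lock)) = {t0, t1, t2, t3, t4, t5, t7}
EG (EF ((AG safe) | lock)): greatest fixpoint, start Z0 = {t0, t1, t2, t3, t4, t5, t7}, keep only states in Sat with some successor in Z. Z1 = {t0, t1, t2, t4, t5, t7}; fixed.
Sat(EG (EF ((AG safe) | lock))) = {t0, t1, t2, t4, t5, t7}
t3 ∉ Sat(EG (EF ((AG safe) | lock))) = {t0, t1, t2, t4, t5, t7}, so the formula does not hold at t3.

No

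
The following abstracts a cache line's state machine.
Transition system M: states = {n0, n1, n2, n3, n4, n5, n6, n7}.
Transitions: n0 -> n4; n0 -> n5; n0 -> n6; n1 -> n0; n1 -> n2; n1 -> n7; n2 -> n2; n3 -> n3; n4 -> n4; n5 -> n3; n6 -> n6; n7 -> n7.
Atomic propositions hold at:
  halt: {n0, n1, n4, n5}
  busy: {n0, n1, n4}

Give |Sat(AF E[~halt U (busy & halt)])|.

Sat(~halt) = {n2, n3, n6, n7}
Sat(busy & halt) = {n0, n1, n4}
E[~halt U (busy & halt)]: least fixpoint, start Z0 = Sat((busy & halt)) = {n0, n1, n4}, add states in Sat(~halt) with some successor in Z. Already a fixed point.
Sat(E[~halt U (busy & halt)]) = {n0, n1, n4}
AF E[~halt U (busy & halt)]: least fixpoint, start Z0 = {n0, n1, n4}, add states with every successor in Z. Already a fixed point.
Sat(AF E[~halt U (busy & halt)]) = {n0, n1, n4}
|Sat(AF E[~halt U (busy & halt)])| = |{n0, n1, n4}| = 3.

3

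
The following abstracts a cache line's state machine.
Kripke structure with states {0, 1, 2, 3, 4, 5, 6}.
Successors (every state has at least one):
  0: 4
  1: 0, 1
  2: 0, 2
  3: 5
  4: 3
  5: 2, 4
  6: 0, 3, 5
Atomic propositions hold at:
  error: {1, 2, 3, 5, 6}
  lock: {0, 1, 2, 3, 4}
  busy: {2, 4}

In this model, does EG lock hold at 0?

No

EG lock: greatest fixpoint, start Z0 = {0, 1, 2, 3, 4}, keep only states in Sat with some successor in Z. Z1 = {0, 1, 2, 4}; Z2 = {0, 1, 2}; Z3 = {1, 2}; fixed.
Sat(EG lock) = {1, 2}
0 ∉ Sat(EG lock) = {1, 2}, so the formula does not hold at 0.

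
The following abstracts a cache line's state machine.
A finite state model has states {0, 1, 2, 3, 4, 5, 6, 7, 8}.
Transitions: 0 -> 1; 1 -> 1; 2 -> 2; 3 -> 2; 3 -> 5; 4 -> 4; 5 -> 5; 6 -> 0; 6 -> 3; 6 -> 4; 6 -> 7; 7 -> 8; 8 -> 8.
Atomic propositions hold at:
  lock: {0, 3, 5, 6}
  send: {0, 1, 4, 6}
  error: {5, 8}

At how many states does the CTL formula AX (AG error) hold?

3

AG error: greatest fixpoint, start Z0 = {5, 8}, keep only states in Sat with every successor in Z. Already a fixed point.
Sat(AG error) = {5, 8}
Sat(AX (AG error)) = {s : every successor in {5, 8}} = {5, 7, 8}
|Sat(AX (AG error))| = |{5, 7, 8}| = 3.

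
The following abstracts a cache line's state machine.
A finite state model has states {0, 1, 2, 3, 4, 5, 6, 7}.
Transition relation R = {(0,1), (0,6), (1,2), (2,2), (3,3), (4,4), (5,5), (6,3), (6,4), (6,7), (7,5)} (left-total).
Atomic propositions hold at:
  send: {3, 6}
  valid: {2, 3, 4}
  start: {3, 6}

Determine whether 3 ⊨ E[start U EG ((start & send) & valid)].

Sat(start & send) = {3, 6}
Sat((start & send) & valid) = {3}
EG ((start & send) & valid): greatest fixpoint, start Z0 = {3}, keep only states in Sat with some successor in Z. Already a fixed point.
Sat(EG ((start & send) & valid)) = {3}
E[start U EG ((start & send) & valid)]: least fixpoint, start Z0 = Sat(EG ((start & send) & valid)) = {3}, add states in Sat(start) with some successor in Z. Z1 = {3, 6}; fixed.
Sat(E[start U EG ((start & send) & valid)]) = {3, 6}
3 ∈ Sat(E[start U EG ((start & send) & valid)]) = {3, 6}, so the formula holds at 3.

Yes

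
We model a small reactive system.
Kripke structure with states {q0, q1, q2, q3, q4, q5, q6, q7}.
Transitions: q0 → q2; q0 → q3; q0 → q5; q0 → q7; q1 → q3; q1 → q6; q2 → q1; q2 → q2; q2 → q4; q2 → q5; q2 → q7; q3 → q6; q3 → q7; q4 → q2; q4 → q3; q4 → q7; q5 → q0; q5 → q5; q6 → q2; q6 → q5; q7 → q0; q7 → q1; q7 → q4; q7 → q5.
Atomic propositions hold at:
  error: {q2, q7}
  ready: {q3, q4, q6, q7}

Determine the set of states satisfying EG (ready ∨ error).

{q2, q3, q4, q6, q7}

Sat(ready ∨ error) = {q2, q3, q4, q6, q7}
EG (ready ∨ error): greatest fixpoint, start Z0 = {q2, q3, q4, q6, q7}, keep only states in Sat with some successor in Z. Already a fixed point.
Sat(EG (ready ∨ error)) = {q2, q3, q4, q6, q7}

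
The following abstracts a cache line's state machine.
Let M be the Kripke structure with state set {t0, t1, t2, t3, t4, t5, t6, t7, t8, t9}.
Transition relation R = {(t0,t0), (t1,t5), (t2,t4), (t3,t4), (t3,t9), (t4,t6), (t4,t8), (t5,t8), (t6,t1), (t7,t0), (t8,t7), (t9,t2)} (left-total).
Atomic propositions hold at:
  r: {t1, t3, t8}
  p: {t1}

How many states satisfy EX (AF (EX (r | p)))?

6

Sat(r | p) = {t1, t3, t8}
Sat(EX (r | p)) = {s : some successor in {t1, t3, t8}} = {t4, t5, t6}
AF (EX (r | p)): least fixpoint, start Z0 = {t4, t5, t6}, add states with every successor in Z. Z1 = {t1, t2, t4, t5, t6}; Z2 = {t1, t2, t4, t5, t6, t9}; Z3 = {t1, t2, t3, t4, t5, t6, t9}; fixed.
Sat(AF (EX (r | p))) = {t1, t2, t3, t4, t5, t6, t9}
Sat(EX (AF (EX (r | p)))) = {s : some successor in {t1, t2, t3, t4, t5, t6, t9}} = {t1, t2, t3, t4, t6, t9}
|Sat(EX (AF (EX (r | p))))| = |{t1, t2, t3, t4, t6, t9}| = 6.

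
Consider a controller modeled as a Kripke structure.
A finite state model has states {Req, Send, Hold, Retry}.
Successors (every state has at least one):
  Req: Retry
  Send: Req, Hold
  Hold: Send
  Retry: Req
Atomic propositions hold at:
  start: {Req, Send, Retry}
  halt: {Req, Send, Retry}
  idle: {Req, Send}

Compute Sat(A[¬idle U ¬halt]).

{Hold}

Sat(¬idle) = {Hold, Retry}
Sat(¬halt) = {Hold}
A[¬idle U ¬halt]: least fixpoint, start Z0 = Sat(¬halt) = {Hold}, add states in Sat(¬idle) with every successor in Z. Already a fixed point.
Sat(A[¬idle U ¬halt]) = {Hold}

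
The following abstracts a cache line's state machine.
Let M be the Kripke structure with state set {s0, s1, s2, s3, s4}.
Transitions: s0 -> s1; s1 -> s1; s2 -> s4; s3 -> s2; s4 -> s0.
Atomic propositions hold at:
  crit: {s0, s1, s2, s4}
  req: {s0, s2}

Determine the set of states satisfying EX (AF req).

{s2, s3, s4}

AF req: least fixpoint, start Z0 = {s0, s2}, add states with every successor in Z. Z1 = {s0, s2, s3, s4}; fixed.
Sat(AF req) = {s0, s2, s3, s4}
Sat(EX (AF req)) = {s : some successor in {s0, s2, s3, s4}} = {s2, s3, s4}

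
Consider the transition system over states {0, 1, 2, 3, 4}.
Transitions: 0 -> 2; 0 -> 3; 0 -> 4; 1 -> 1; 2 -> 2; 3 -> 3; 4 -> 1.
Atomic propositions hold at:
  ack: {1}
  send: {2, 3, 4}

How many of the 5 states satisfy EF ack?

3

EF ack: least fixpoint, start Z0 = {1}, add states with some successor in Z. Z1 = {1, 4}; Z2 = {0, 1, 4}; fixed.
Sat(EF ack) = {0, 1, 4}
|Sat(EF ack)| = |{0, 1, 4}| = 3.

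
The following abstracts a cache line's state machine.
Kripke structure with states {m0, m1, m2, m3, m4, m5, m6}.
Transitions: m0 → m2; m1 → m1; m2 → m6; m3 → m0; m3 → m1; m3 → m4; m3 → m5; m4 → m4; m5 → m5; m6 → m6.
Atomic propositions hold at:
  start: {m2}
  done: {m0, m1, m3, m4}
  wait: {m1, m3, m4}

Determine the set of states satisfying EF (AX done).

{m1, m3, m4}

Sat(AX done) = {s : every successor in {m0, m1, m3, m4}} = {m1, m4}
EF (AX done): least fixpoint, start Z0 = {m1, m4}, add states with some successor in Z. Z1 = {m1, m3, m4}; fixed.
Sat(EF (AX done)) = {m1, m3, m4}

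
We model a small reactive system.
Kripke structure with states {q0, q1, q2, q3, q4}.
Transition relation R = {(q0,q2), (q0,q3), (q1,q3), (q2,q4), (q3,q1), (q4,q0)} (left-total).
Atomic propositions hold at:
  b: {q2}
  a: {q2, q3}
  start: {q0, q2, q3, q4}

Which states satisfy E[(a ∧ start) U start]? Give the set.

Sat(a ∧ start) = {q2, q3}
E[(a ∧ start) U start]: least fixpoint, start Z0 = Sat(start) = {q0, q2, q3, q4}, add states in Sat(a ∧ start) with some successor in Z. Already a fixed point.
Sat(E[(a ∧ start) U start]) = {q0, q2, q3, q4}

{q0, q2, q3, q4}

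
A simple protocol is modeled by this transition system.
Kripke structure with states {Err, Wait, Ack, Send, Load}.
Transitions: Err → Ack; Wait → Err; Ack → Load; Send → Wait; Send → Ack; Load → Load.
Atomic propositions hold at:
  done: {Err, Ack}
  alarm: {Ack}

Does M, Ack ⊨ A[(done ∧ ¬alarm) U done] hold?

Yes

Sat(¬alarm) = {Err, Wait, Send, Load}
Sat(done ∧ ¬alarm) = {Err}
A[(done ∧ ¬alarm) U done]: least fixpoint, start Z0 = Sat(done) = {Err, Ack}, add states in Sat(done ∧ ¬alarm) with every successor in Z. Already a fixed point.
Sat(A[(done ∧ ¬alarm) U done]) = {Err, Ack}
Ack ∈ Sat(A[(done ∧ ¬alarm) U done]) = {Err, Ack}, so the formula holds at Ack.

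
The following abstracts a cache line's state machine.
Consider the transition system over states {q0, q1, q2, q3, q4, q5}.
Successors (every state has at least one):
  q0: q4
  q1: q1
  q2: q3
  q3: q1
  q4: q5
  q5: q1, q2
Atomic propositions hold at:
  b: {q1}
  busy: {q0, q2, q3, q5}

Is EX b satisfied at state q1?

Sat(EX b) = {s : some successor in {q1}} = {q1, q3, q5}
q1 ∈ Sat(EX b) = {q1, q3, q5}, so the formula holds at q1.

Yes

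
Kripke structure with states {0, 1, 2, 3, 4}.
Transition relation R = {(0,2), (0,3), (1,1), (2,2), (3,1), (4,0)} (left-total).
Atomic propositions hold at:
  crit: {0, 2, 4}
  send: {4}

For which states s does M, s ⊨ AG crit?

{2}

AG crit: greatest fixpoint, start Z0 = {0, 2, 4}, keep only states in Sat with every successor in Z. Z1 = {2, 4}; Z2 = {2}; fixed.
Sat(AG crit) = {2}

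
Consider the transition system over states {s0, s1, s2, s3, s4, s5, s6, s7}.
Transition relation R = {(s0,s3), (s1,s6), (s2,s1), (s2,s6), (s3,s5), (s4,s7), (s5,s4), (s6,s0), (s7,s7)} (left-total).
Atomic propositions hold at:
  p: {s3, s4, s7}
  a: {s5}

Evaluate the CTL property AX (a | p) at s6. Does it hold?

Sat(a | p) = {s3, s4, s5, s7}
Sat(AX (a | p)) = {s : every successor in {s3, s4, s5, s7}} = {s0, s3, s4, s5, s7}
s6 ∉ Sat(AX (a | p)) = {s0, s3, s4, s5, s7}, so the formula does not hold at s6.

No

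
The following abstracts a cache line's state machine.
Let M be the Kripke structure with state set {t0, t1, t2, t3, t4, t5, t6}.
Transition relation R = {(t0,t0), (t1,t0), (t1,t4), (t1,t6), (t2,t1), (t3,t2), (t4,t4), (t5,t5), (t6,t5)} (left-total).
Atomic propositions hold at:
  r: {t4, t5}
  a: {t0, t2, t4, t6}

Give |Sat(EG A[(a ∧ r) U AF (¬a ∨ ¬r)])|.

6

Sat(a ∧ r) = {t4}
Sat(¬a) = {t1, t3, t5}
Sat(¬r) = {t0, t1, t2, t3, t6}
Sat(¬a ∨ ¬r) = {t0, t1, t2, t3, t5, t6}
AF (¬a ∨ ¬r): least fixpoint, start Z0 = {t0, t1, t2, t3, t5, t6}, add states with every successor in Z. Already a fixed point.
Sat(AF (¬a ∨ ¬r)) = {t0, t1, t2, t3, t5, t6}
A[(a ∧ r) U AF (¬a ∨ ¬r)]: least fixpoint, start Z0 = Sat(AF (¬a ∨ ¬r)) = {t0, t1, t2, t3, t5, t6}, add states in Sat(a ∧ r) with every successor in Z. Already a fixed point.
Sat(A[(a ∧ r) U AF (¬a ∨ ¬r)]) = {t0, t1, t2, t3, t5, t6}
EG A[(a ∧ r) U AF (¬a ∨ ¬r)]: greatest fixpoint, start Z0 = {t0, t1, t2, t3, t5, t6}, keep only states in Sat with some successor in Z. Already a fixed point.
Sat(EG A[(a ∧ r) U AF (¬a ∨ ¬r)]) = {t0, t1, t2, t3, t5, t6}
|Sat(EG A[(a ∧ r) U AF (¬a ∨ ¬r)])| = |{t0, t1, t2, t3, t5, t6}| = 6.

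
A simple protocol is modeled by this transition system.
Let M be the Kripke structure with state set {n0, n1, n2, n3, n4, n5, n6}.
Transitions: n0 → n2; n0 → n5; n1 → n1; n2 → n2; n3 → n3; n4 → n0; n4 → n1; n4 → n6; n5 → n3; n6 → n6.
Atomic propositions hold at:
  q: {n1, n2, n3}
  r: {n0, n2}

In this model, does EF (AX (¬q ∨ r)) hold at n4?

Sat(¬q) = {n0, n4, n5, n6}
Sat(¬q ∨ r) = {n0, n2, n4, n5, n6}
Sat(AX (¬q ∨ r)) = {s : every successor in {n0, n2, n4, n5, n6}} = {n0, n2, n6}
EF (AX (¬q ∨ r)): least fixpoint, start Z0 = {n0, n2, n6}, add states with some successor in Z. Z1 = {n0, n2, n4, n6}; fixed.
Sat(EF (AX (¬q ∨ r))) = {n0, n2, n4, n6}
n4 ∈ Sat(EF (AX (¬q ∨ r))) = {n0, n2, n4, n6}, so the formula holds at n4.

Yes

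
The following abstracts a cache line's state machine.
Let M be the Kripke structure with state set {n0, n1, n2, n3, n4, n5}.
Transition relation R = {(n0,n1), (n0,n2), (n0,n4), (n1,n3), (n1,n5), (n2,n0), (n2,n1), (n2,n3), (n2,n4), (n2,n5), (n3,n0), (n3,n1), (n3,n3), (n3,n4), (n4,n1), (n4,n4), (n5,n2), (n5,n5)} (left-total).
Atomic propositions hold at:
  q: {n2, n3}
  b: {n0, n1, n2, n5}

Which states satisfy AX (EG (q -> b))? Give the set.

Sat(q -> b) = {n0, n1, n2, n4, n5}
EG (q -> b): greatest fixpoint, start Z0 = {n0, n1, n2, n4, n5}, keep only states in Sat with some successor in Z. Already a fixed point.
Sat(EG (q -> b)) = {n0, n1, n2, n4, n5}
Sat(AX (EG (q -> b))) = {s : every successor in {n0, n1, n2, n4, n5}} = {n0, n4, n5}

{n0, n4, n5}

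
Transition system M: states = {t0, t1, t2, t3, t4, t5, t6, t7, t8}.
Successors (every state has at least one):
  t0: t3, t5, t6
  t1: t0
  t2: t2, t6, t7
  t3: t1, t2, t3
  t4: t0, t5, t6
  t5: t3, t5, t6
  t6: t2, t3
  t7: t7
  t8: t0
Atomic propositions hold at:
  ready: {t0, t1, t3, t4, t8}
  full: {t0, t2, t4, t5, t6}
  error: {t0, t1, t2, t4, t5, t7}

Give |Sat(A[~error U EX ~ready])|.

8

Sat(~error) = {t3, t6, t8}
Sat(~ready) = {t2, t5, t6, t7}
Sat(EX ~ready) = {s : some successor in {t2, t5, t6, t7}} = {t0, t2, t3, t4, t5, t6, t7}
A[~error U EX ~ready]: least fixpoint, start Z0 = Sat(EX ~ready) = {t0, t2, t3, t4, t5, t6, t7}, add states in Sat(~error) with every successor in Z. Z1 = {t0, t2, t3, t4, t5, t6, t7, t8}; fixed.
Sat(A[~error U EX ~ready]) = {t0, t2, t3, t4, t5, t6, t7, t8}
|Sat(A[~error U EX ~ready])| = |{t0, t2, t3, t4, t5, t6, t7, t8}| = 8.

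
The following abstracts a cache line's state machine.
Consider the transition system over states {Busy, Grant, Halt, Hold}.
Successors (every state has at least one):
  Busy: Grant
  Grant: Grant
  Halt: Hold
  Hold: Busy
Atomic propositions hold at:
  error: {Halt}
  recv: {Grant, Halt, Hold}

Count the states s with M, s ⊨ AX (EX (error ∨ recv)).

Sat(error ∨ recv) = {Grant, Halt, Hold}
Sat(EX (error ∨ recv)) = {s : some successor in {Grant, Halt, Hold}} = {Busy, Grant, Halt}
Sat(AX (EX (error ∨ recv))) = {s : every successor in {Busy, Grant, Halt}} = {Busy, Grant, Hold}
|Sat(AX (EX (error ∨ recv)))| = |{Busy, Grant, Hold}| = 3.

3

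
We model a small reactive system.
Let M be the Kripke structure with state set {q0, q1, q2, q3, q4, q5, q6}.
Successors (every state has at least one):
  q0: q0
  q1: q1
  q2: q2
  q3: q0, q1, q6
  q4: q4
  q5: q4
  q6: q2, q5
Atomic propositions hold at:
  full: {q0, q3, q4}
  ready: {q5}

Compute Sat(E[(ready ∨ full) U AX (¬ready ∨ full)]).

Sat(ready ∨ full) = {q0, q3, q4, q5}
Sat(¬ready) = {q0, q1, q2, q3, q4, q6}
Sat(¬ready ∨ full) = {q0, q1, q2, q3, q4, q6}
Sat(AX (¬ready ∨ full)) = {s : every successor in {q0, q1, q2, q3, q4, q6}} = {q0, q1, q2, q3, q4, q5}
E[(ready ∨ full) U AX (¬ready ∨ full)]: least fixpoint, start Z0 = Sat(AX (¬ready ∨ full)) = {q0, q1, q2, q3, q4, q5}, add states in Sat(ready ∨ full) with some successor in Z. Already a fixed point.
Sat(E[(ready ∨ full) U AX (¬ready ∨ full)]) = {q0, q1, q2, q3, q4, q5}

{q0, q1, q2, q3, q4, q5}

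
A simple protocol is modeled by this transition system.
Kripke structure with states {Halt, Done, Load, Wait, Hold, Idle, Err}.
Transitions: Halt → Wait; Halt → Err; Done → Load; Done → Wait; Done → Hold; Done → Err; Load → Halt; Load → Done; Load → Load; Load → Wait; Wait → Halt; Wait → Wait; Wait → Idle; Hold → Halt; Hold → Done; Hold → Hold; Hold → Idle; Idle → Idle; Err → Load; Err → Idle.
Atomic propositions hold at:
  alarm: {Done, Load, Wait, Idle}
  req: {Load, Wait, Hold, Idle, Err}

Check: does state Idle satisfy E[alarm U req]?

E[alarm U req]: least fixpoint, start Z0 = Sat(req) = {Load, Wait, Hold, Idle, Err}, add states in Sat(alarm) with some successor in Z. Z1 = {Done, Load, Wait, Hold, Idle, Err}; fixed.
Sat(E[alarm U req]) = {Done, Load, Wait, Hold, Idle, Err}
Idle ∈ Sat(E[alarm U req]) = {Done, Load, Wait, Hold, Idle, Err}, so the formula holds at Idle.

Yes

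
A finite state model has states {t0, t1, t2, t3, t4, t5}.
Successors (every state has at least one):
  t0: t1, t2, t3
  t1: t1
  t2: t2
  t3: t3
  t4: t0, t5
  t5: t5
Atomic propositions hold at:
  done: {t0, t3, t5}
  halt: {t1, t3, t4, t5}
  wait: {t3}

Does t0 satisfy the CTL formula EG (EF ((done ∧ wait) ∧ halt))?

Yes

Sat(done ∧ wait) = {t3}
Sat((done ∧ wait) ∧ halt) = {t3}
EF ((done ∧ wait) ∧ halt): least fixpoint, start Z0 = {t3}, add states with some successor in Z. Z1 = {t0, t3}; Z2 = {t0, t3, t4}; fixed.
Sat(EF ((done ∧ wait) ∧ halt)) = {t0, t3, t4}
EG (EF ((done ∧ wait) ∧ halt)): greatest fixpoint, start Z0 = {t0, t3, t4}, keep only states in Sat with some successor in Z. Already a fixed point.
Sat(EG (EF ((done ∧ wait) ∧ halt))) = {t0, t3, t4}
t0 ∈ Sat(EG (EF ((done ∧ wait) ∧ halt))) = {t0, t3, t4}, so the formula holds at t0.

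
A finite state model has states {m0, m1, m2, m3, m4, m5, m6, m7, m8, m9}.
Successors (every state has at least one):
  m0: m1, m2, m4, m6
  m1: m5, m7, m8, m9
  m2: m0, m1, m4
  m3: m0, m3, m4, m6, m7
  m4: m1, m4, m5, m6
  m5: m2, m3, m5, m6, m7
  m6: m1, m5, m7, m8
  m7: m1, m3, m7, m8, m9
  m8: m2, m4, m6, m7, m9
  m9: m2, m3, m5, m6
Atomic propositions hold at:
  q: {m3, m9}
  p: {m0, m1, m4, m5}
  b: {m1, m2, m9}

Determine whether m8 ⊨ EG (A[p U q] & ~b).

No

A[p U q]: least fixpoint, start Z0 = Sat(q) = {m3, m9}, add states in Sat(p) with every successor in Z. Already a fixed point.
Sat(A[p U q]) = {m3, m9}
Sat(~b) = {m0, m3, m4, m5, m6, m7, m8}
Sat(A[p U q] & ~b) = {m3}
EG (A[p U q] & ~b): greatest fixpoint, start Z0 = {m3}, keep only states in Sat with some successor in Z. Already a fixed point.
Sat(EG (A[p U q] & ~b)) = {m3}
m8 ∉ Sat(EG (A[p U q] & ~b)) = {m3}, so the formula does not hold at m8.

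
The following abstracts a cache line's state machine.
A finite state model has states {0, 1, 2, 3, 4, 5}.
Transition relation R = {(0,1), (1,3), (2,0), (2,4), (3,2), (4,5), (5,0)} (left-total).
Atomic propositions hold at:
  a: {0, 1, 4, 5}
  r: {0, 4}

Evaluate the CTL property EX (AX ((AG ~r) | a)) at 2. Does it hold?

Yes

Sat(~r) = {1, 2, 3, 5}
AG ~r: greatest fixpoint, start Z0 = {1, 2, 3, 5}, keep only states in Sat with every successor in Z. Z1 = {1, 3}; Z2 = {1}; Z3 = ∅; fixed.
Sat(AG ~r) = ∅
Sat((AG ~r) | a) = {0, 1, 4, 5}
Sat(AX ((AG ~r) | a)) = {s : every successor in {0, 1, 4, 5}} = {0, 2, 4, 5}
Sat(EX (AX ((AG ~r) | a))) = {s : some successor in {0, 2, 4, 5}} = {2, 3, 4, 5}
2 ∈ Sat(EX (AX ((AG ~r) | a))) = {2, 3, 4, 5}, so the formula holds at 2.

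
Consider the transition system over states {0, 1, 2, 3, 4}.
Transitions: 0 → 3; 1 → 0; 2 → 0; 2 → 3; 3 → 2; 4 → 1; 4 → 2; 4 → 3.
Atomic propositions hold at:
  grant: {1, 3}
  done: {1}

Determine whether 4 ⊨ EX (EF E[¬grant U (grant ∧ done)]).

Sat(¬grant) = {0, 2, 4}
Sat(grant ∧ done) = {1}
E[¬grant U (grant ∧ done)]: least fixpoint, start Z0 = Sat((grant ∧ done)) = {1}, add states in Sat(¬grant) with some successor in Z. Z1 = {1, 4}; fixed.
Sat(E[¬grant U (grant ∧ done)]) = {1, 4}
EF E[¬grant U (grant ∧ done)]: least fixpoint, start Z0 = {1, 4}, add states with some successor in Z. Already a fixed point.
Sat(EF E[¬grant U (grant ∧ done)]) = {1, 4}
Sat(EX (EF E[¬grant U (grant ∧ done)])) = {s : some successor in {1, 4}} = {4}
4 ∈ Sat(EX (EF E[¬grant U (grant ∧ done)])) = {4}, so the formula holds at 4.

Yes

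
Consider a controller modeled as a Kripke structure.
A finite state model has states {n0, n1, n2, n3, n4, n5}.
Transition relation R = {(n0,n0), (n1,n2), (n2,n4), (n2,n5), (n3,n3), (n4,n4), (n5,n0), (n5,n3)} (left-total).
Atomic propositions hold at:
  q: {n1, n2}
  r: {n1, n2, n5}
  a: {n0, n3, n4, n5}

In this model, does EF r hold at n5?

EF r: least fixpoint, start Z0 = {n1, n2, n5}, add states with some successor in Z. Already a fixed point.
Sat(EF r) = {n1, n2, n5}
n5 ∈ Sat(EF r) = {n1, n2, n5}, so the formula holds at n5.

Yes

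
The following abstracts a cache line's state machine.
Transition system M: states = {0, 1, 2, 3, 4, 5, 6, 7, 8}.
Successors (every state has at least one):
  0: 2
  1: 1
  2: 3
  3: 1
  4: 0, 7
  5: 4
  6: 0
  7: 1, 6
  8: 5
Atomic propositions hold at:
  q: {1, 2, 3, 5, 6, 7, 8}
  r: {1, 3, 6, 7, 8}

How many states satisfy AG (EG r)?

EG r: greatest fixpoint, start Z0 = {1, 3, 6, 7, 8}, keep only states in Sat with some successor in Z. Z1 = {1, 3, 7}; fixed.
Sat(EG r) = {1, 3, 7}
AG (EG r): greatest fixpoint, start Z0 = {1, 3, 7}, keep only states in Sat with every successor in Z. Z1 = {1, 3}; fixed.
Sat(AG (EG r)) = {1, 3}
|Sat(AG (EG r))| = |{1, 3}| = 2.

2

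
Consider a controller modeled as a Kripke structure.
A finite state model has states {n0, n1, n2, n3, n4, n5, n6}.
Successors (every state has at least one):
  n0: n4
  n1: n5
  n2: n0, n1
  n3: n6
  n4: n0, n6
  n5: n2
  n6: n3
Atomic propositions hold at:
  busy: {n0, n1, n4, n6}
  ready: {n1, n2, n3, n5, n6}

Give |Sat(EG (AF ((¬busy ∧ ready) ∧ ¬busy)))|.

Sat(¬busy) = {n2, n3, n5}
Sat(¬busy ∧ ready) = {n2, n3, n5}
Sat((¬busy ∧ ready) ∧ ¬busy) = {n2, n3, n5}
AF ((¬busy ∧ ready) ∧ ¬busy): least fixpoint, start Z0 = {n2, n3, n5}, add states with every successor in Z. Z1 = {n1, n2, n3, n5, n6}; fixed.
Sat(AF ((¬busy ∧ ready) ∧ ¬busy)) = {n1, n2, n3, n5, n6}
EG (AF ((¬busy ∧ ready) ∧ ¬busy)): greatest fixpoint, start Z0 = {n1, n2, n3, n5, n6}, keep only states in Sat with some successor in Z. Already a fixed point.
Sat(EG (AF ((¬busy ∧ ready) ∧ ¬busy))) = {n1, n2, n3, n5, n6}
|Sat(EG (AF ((¬busy ∧ ready) ∧ ¬busy)))| = |{n1, n2, n3, n5, n6}| = 5.

5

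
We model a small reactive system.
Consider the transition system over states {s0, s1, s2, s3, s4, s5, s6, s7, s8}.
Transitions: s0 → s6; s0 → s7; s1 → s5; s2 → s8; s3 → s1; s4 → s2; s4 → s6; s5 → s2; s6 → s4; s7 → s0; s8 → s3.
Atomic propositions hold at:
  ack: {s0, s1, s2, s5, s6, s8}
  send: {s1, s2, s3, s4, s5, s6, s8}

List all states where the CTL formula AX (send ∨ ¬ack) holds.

{s0, s1, s2, s3, s4, s5, s6, s8}

Sat(¬ack) = {s3, s4, s7}
Sat(send ∨ ¬ack) = {s1, s2, s3, s4, s5, s6, s7, s8}
Sat(AX (send ∨ ¬ack)) = {s : every successor in {s1, s2, s3, s4, s5, s6, s7, s8}} = {s0, s1, s2, s3, s4, s5, s6, s8}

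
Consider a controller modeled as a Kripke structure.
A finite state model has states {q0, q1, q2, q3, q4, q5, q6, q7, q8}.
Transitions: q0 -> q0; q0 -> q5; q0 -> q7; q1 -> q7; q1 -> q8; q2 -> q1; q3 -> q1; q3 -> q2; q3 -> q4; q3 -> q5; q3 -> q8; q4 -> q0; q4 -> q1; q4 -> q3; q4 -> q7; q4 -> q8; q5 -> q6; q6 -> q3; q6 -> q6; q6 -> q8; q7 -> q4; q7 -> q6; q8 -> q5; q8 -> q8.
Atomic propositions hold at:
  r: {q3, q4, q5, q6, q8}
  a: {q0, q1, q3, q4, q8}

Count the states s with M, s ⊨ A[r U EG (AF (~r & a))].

1

Sat(~r) = {q0, q1, q2, q7}
Sat(~r & a) = {q0, q1}
AF (~r & a): least fixpoint, start Z0 = {q0, q1}, add states with every successor in Z. Z1 = {q0, q1, q2}; fixed.
Sat(AF (~r & a)) = {q0, q1, q2}
EG (AF (~r & a)): greatest fixpoint, start Z0 = {q0, q1, q2}, keep only states in Sat with some successor in Z. Z1 = {q0, q2}; Z2 = {q0}; fixed.
Sat(EG (AF (~r & a))) = {q0}
A[r U EG (AF (~r & a))]: least fixpoint, start Z0 = Sat(EG (AF (~r & a))) = {q0}, add states in Sat(r) with every successor in Z. Already a fixed point.
Sat(A[r U EG (AF (~r & a))]) = {q0}
|Sat(A[r U EG (AF (~r & a))])| = |{q0}| = 1.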